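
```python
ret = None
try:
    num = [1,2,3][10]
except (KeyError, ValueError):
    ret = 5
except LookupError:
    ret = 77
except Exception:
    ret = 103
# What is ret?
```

Step-by-step execution trace:
1. `num = [1,2,3][10]` raises IndexError.
2. `except (KeyError, ValueError)` does not match IndexError; skipped.
3. `except LookupError` matches (IndexError is a subclass of LookupError) → ret = 77.
4. `except Exception` is not reached.
Result: 77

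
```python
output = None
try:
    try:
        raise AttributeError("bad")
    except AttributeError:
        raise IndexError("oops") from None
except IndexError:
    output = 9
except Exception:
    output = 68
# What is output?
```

Step-by-step execution trace:
1. Inner try raises AttributeError; inner `except AttributeError` catches it.
2. `raise IndexError(...) from None` raises IndexError (from None suppresses __context__, but the active exception is still IndexError).
3. Outer `except IndexError` matches → output = 9.
4. `except Exception` is not reached.
Result: 9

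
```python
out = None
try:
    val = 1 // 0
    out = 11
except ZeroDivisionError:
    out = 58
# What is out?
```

Step-by-step execution trace:
1. `val = 1 // 0` raises ZeroDivisionError.
2. `out = 11` is not reached.
3. `except ZeroDivisionError` matches → out = 58.
Result: 58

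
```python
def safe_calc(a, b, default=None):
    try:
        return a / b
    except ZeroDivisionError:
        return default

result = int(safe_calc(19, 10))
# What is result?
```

Step-by-step execution trace:
1. `safe_calc(19, 10)` enters try: `return 19 / 10` → returns 1.9. No exception raised.
2. `except ZeroDivisionError` is skipped.
3. `int(1.9)` → 1 → result = 1.
Result: 1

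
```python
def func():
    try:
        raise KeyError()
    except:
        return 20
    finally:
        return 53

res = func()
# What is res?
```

Step-by-step execution trace:
1. `func()` enters try: `raise KeyError()` raises KeyError.
2. bare `except` matches → `return 20` sets pending return value 20.
3. Before returning, `finally: return 53` runs and overrides the pending return.
4. func() returns 53 → res = 53.
Result: 53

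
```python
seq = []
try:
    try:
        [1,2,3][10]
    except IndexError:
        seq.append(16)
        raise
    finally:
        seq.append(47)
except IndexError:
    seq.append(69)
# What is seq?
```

Step-by-step execution trace:
1. Inner try: `[1,2,3][10]` raises IndexError.
2. Inner `except IndexError` matches → `seq.append(16)` → seq = [16].
3. bare `raise` re-raises IndexError.
4. Inner `finally` runs during unwinding: `seq.append(47)` → seq = [16, 47].
5. Outer `except IndexError` matches → `seq.append(69)` → seq = [16, 47, 69].
Result: [16, 47, 69]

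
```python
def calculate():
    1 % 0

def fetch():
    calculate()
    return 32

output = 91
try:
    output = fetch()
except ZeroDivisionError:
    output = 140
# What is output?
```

Step-by-step execution trace:
1. output starts at 91.
2. try: `fetch()` calls `calculate()`.
3. `calculate()` evaluates `1 % 0`, which raises ZeroDivisionError; it propagates through fetch (uncaught).
4. `return 32` in fetch is not reached; the assignment to output does not complete.
5. `except ZeroDivisionError` matches → output = 140.
Result: 140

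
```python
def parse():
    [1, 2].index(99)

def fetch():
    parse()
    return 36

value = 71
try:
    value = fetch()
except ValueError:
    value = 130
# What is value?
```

Step-by-step execution trace:
1. value starts at 71.
2. try: `fetch()` calls `parse()`.
3. `parse()` evaluates `[1, 2].index(99)`, which raises ValueError; it propagates through fetch (uncaught).
4. `return 36` in fetch is not reached; the assignment to value does not complete.
5. `except ValueError` matches → value = 130.
Result: 130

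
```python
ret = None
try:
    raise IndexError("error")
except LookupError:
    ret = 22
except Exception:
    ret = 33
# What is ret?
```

Step-by-step execution trace:
1. `raise IndexError(...)` raises IndexError.
2. `except LookupError` matches (IndexError is a subclass of LookupError) → ret = 22.
3. `except Exception` is not reached.
Result: 22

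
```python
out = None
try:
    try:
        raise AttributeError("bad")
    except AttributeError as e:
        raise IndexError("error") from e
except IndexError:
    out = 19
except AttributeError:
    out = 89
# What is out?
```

Step-by-step execution trace:
1. Inner try raises AttributeError; inner `except AttributeError as e` catches it.
2. `raise IndexError(...) from e` raises IndexError (AttributeError is attached as __cause__, but only IndexError is active).
3. Outer `except IndexError` matches → out = 19.
4. `except AttributeError` is not reached.
Result: 19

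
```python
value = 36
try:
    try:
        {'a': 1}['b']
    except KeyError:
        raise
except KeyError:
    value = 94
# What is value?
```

Step-by-step execution trace:
1. Inner try: `{'a': 1}['b']` raises KeyError.
2. Inner `except KeyError` matches; bare `raise` re-raises the same KeyError.
3. Outer `except KeyError` matches → value = 94.
Result: 94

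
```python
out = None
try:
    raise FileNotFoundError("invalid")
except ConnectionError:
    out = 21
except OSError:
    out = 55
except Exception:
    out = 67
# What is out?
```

Step-by-step execution trace:
1. `raise FileNotFoundError(...)` raises FileNotFoundError.
2. `except ConnectionError` does not match (FileNotFoundError is not a subclass of ConnectionError); skipped.
3. `except OSError` matches (FileNotFoundError is a subclass of OSError) → out = 55.
4. `except Exception` is not reached.
Result: 55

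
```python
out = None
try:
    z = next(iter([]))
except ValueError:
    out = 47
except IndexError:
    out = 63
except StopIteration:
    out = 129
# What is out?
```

Step-by-step execution trace:
1. `z = next(iter([]))` raises StopIteration.
2. `except ValueError` does not match StopIteration; skipped.
3. `except IndexError` does not match StopIteration; skipped.
4. `except StopIteration` matches → out = 129.
Result: 129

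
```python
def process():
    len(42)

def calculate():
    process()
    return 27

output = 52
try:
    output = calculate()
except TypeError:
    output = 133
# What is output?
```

Step-by-step execution trace:
1. output starts at 52.
2. try: `calculate()` calls `process()`.
3. `process()` evaluates `len(42)`, which raises TypeError; it propagates through calculate (uncaught).
4. `return 27` in calculate is not reached; the assignment to output does not complete.
5. `except TypeError` matches → output = 133.
Result: 133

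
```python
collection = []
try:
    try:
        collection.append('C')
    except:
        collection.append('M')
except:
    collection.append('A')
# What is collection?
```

Step-by-step execution trace:
1. Inner try: `collection.append('C')` → collection = ['C']. No exception raised.
2. Inner `except` is skipped.
3. Inner try completes normally; outer `except` is skipped.
Result: ['C']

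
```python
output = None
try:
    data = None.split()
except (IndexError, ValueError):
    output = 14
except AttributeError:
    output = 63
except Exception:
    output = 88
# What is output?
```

Step-by-step execution trace:
1. `data = None.split()` raises AttributeError.
2. `except (IndexError, ValueError)` does not match AttributeError; skipped.
3. `except AttributeError` matches (exact type match) → output = 63.
4. `except Exception` is not reached.
Result: 63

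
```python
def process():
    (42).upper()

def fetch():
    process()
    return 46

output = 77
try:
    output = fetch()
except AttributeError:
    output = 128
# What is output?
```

Step-by-step execution trace:
1. output starts at 77.
2. try: `fetch()` calls `process()`.
3. `process()` evaluates `(42).upper()`, which raises AttributeError; it propagates through fetch (uncaught).
4. `return 46` in fetch is not reached; the assignment to output does not complete.
5. `except AttributeError` matches → output = 128.
Result: 128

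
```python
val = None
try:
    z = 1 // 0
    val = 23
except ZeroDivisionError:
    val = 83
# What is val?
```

Step-by-step execution trace:
1. `z = 1 // 0` raises ZeroDivisionError.
2. `val = 23` is not reached.
3. `except ZeroDivisionError` matches → val = 83.
Result: 83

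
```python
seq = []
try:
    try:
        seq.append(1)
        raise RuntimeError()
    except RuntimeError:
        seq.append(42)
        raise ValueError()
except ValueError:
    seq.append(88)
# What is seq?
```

Step-by-step execution trace:
1. Inner try: `seq.append(1)` → seq = [1].
2. `raise RuntimeError()` raises RuntimeError.
3. Inner `except RuntimeError` matches → `seq.append(42)` → seq = [1, 42].
4. `raise ValueError()` raises ValueError; propagates to outer try.
5. Outer `except ValueError` matches → `seq.append(88)` → seq = [1, 42, 88].
Result: [1, 42, 88]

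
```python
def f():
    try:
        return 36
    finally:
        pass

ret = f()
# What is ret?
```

Step-by-step execution trace:
1. `f()` enters try: `return 36` sets pending return value 36.
2. Before returning, `finally: pass` runs (no effect).
3. f() returns 36 → ret = 36.
Result: 36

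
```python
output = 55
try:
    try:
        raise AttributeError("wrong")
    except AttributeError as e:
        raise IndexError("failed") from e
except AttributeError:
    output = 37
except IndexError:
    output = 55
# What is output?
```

Step-by-step execution trace:
1. Inner try raises AttributeError; inner `except AttributeError as e` catches it.
2. `raise IndexError(...) from e` raises IndexError (AttributeError is attached as __cause__, but only IndexError is active).
3. Outer `except AttributeError` does not match IndexError; skipped.
4. Outer `except IndexError` matches → output = 55.
Result: 55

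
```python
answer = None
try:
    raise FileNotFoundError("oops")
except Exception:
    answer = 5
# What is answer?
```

Step-by-step execution trace:
1. `raise FileNotFoundError(...)` raises FileNotFoundError.
2. `except Exception` matches (FileNotFoundError is a subclass of Exception) → answer = 5.
Result: 5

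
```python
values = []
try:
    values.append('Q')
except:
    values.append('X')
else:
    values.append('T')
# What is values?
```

Step-by-step execution trace:
1. try: `values.append('Q')` → values = ['Q']. No exception raised.
2. `except` is skipped.
3. `else` runs (try completed without exception): `values.append('T')` → values = ['Q', 'T'].
Result: ['Q', 'T']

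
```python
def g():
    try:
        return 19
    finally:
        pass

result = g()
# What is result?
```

Step-by-step execution trace:
1. `g()` enters try: `return 19` sets pending return value 19.
2. Before returning, `finally: pass` runs (no effect).
3. g() returns 19 → result = 19.
Result: 19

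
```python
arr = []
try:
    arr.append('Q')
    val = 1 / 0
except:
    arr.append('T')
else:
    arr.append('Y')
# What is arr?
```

Step-by-step execution trace:
1. try: `arr.append('Q')` → arr = ['Q'].
2. `val = 1 / 0` raises ZeroDivisionError.
3. bare `except` matches → `arr.append('T')` → arr = ['Q', 'T'].
4. `else` is skipped (an exception was raised).
Result: ['Q', 'T']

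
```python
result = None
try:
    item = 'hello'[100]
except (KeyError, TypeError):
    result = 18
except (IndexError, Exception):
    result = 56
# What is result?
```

Step-by-step execution trace:
1. `item = 'hello'[100]` raises IndexError.
2. `except (KeyError, TypeError)` does not match IndexError; skipped.
3. `except (IndexError, Exception)` matches (IndexError is in the tuple) → result = 56.
Result: 56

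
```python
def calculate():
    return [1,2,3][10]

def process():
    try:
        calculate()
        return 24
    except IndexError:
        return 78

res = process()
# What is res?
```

Step-by-step execution trace:
1. `process()` calls `calculate()`.
2. `calculate()` evaluates `[1,2,3][10]`, which raises IndexError; it propagates to the caller.
3. `return 24` is not reached.
4. `except IndexError` in process matches → returns 78.
5. res = 78.
Result: 78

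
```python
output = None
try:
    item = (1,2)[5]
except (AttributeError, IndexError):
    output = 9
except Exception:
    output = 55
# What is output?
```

Step-by-step execution trace:
1. `item = (1,2)[5]` raises IndexError.
2. `except (AttributeError, IndexError)` matches (IndexError is in the tuple) → output = 9.
3. `except Exception` is not reached.
Result: 9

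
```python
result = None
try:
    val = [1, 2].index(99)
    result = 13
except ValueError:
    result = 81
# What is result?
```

Step-by-step execution trace:
1. `val = [1, 2].index(99)` raises ValueError.
2. `result = 13` is not reached.
3. `except ValueError` matches → result = 81.
Result: 81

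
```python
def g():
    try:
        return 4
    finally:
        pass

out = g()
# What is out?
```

Step-by-step execution trace:
1. `g()` enters try: `return 4` sets pending return value 4.
2. Before returning, `finally: pass` runs (no effect).
3. g() returns 4 → out = 4.
Result: 4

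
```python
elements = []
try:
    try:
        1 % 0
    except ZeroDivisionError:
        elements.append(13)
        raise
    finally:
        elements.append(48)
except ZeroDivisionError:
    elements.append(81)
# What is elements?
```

Step-by-step execution trace:
1. Inner try: `1 % 0` raises ZeroDivisionError.
2. Inner `except ZeroDivisionError` matches → `elements.append(13)` → elements = [13].
3. bare `raise` re-raises ZeroDivisionError.
4. Inner `finally` runs during unwinding: `elements.append(48)` → elements = [13, 48].
5. Outer `except ZeroDivisionError` matches → `elements.append(81)` → elements = [13, 48, 81].
Result: [13, 48, 81]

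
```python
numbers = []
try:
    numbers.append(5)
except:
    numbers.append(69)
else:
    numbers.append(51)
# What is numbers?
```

Step-by-step execution trace:
1. try: `numbers.append(5)` → numbers = [5]. No exception raised.
2. `except` is skipped.
3. `else` runs (try completed without exception): `numbers.append(51)` → numbers = [5, 51].
Result: [5, 51]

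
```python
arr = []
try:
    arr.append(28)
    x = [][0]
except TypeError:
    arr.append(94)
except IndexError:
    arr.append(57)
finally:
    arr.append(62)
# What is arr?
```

Step-by-step execution trace:
1. try: `arr.append(28)` → arr = [28].
2. `x = [][0]` raises IndexError.
3. `except TypeError` does not match IndexError; skipped.
4. `except IndexError` matches → `arr.append(57)` → arr = [28, 57].
5. finally always runs: `arr.append(62)` → arr = [28, 57, 62].
Result: [28, 57, 62]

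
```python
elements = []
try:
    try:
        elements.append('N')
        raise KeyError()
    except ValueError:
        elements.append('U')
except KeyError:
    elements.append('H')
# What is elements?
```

Step-by-step execution trace:
1. Inner try: `elements.append('N')` → elements = ['N'].
2. `raise KeyError()` raises KeyError.
3. Inner `except ValueError` does not match KeyError; exception propagates to outer try.
4. Outer `except KeyError` matches → `elements.append('H')` → elements = ['N', 'H'].
Result: ['N', 'H']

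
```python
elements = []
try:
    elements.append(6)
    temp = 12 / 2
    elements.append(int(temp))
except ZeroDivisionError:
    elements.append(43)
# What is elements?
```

Step-by-step execution trace:
1. try: `elements.append(6)` → elements = [6].
2. `temp = 12 / 2` → temp = 6.0. No exception raised.
3. `elements.append(int(temp))` → elements = [6, 6].
4. `except ZeroDivisionError` is skipped (no exception was raised).
Result: [6, 6]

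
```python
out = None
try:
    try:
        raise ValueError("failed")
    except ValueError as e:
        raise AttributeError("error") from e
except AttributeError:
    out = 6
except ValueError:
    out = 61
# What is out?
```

Step-by-step execution trace:
1. Inner try raises ValueError; inner `except ValueError as e` catches it.
2. `raise AttributeError(...) from e` raises AttributeError (ValueError is attached as __cause__, but only AttributeError is active).
3. Outer `except AttributeError` matches → out = 6.
4. `except ValueError` is not reached.
Result: 6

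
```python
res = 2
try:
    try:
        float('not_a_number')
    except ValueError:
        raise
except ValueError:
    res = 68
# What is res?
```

Step-by-step execution trace:
1. Inner try: `float('not_a_number')` raises ValueError.
2. Inner `except ValueError` matches; bare `raise` re-raises the same ValueError.
3. Outer `except ValueError` matches → res = 68.
Result: 68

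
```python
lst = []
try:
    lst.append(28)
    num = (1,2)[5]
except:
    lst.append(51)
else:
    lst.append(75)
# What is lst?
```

Step-by-step execution trace:
1. try: `lst.append(28)` → lst = [28].
2. `num = (1,2)[5]` raises IndexError.
3. bare `except` matches → `lst.append(51)` → lst = [28, 51].
4. `else` is skipped (an exception was raised).
Result: [28, 51]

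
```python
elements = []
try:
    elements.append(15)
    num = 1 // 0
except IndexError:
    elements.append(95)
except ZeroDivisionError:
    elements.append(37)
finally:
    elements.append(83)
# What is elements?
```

Step-by-step execution trace:
1. try: `elements.append(15)` → elements = [15].
2. `num = 1 // 0` raises ZeroDivisionError.
3. `except IndexError` does not match ZeroDivisionError; skipped.
4. `except ZeroDivisionError` matches → `elements.append(37)` → elements = [15, 37].
5. finally always runs: `elements.append(83)` → elements = [15, 37, 83].
Result: [15, 37, 83]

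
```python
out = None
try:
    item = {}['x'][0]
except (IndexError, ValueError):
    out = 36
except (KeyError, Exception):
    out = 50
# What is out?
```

Step-by-step execution trace:
1. `item = {}['x'][0]` raises KeyError.
2. `except (IndexError, ValueError)` does not match KeyError; skipped.
3. `except (KeyError, Exception)` matches (KeyError is in the tuple) → out = 50.
Result: 50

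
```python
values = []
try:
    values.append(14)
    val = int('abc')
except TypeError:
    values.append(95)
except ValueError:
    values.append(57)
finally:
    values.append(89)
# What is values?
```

Step-by-step execution trace:
1. try: `values.append(14)` → values = [14].
2. `val = int('abc')` raises ValueError.
3. `except TypeError` does not match ValueError; skipped.
4. `except ValueError` matches → `values.append(57)` → values = [14, 57].
5. finally always runs: `values.append(89)` → values = [14, 57, 89].
Result: [14, 57, 89]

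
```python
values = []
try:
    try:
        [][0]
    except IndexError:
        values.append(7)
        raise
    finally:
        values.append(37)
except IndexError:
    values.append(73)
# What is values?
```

Step-by-step execution trace:
1. Inner try: `[][0]` raises IndexError.
2. Inner `except IndexError` matches → `values.append(7)` → values = [7].
3. bare `raise` re-raises IndexError.
4. Inner `finally` runs during unwinding: `values.append(37)` → values = [7, 37].
5. Outer `except IndexError` matches → `values.append(73)` → values = [7, 37, 73].
Result: [7, 37, 73]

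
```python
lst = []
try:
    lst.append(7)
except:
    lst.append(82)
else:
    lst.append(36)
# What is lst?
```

Step-by-step execution trace:
1. try: `lst.append(7)` → lst = [7]. No exception raised.
2. `except` is skipped.
3. `else` runs (try completed without exception): `lst.append(36)` → lst = [7, 36].
Result: [7, 36]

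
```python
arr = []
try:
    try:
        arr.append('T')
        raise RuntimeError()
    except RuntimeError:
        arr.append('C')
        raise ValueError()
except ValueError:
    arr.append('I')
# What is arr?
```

Step-by-step execution trace:
1. Inner try: `arr.append('T')` → arr = ['T'].
2. `raise RuntimeError()` raises RuntimeError.
3. Inner `except RuntimeError` matches → `arr.append('C')` → arr = ['T', 'C'].
4. `raise ValueError()` raises ValueError; propagates to outer try.
5. Outer `except ValueError` matches → `arr.append('I')` → arr = ['T', 'C', 'I'].
Result: ['T', 'C', 'I']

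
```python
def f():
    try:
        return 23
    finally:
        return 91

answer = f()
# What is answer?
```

Step-by-step execution trace:
1. `f()` enters try: `return 23` sets pending return value 23.
2. Before returning, `finally: return 91` runs and overrides the pending return.
3. f() returns 91 → answer = 91.
Result: 91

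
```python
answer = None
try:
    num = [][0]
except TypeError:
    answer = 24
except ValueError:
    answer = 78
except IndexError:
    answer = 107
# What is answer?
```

Step-by-step execution trace:
1. `num = [][0]` raises IndexError.
2. `except TypeError` does not match IndexError; skipped.
3. `except ValueError` does not match IndexError; skipped.
4. `except IndexError` matches → answer = 107.
Result: 107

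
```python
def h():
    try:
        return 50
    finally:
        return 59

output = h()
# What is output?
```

Step-by-step execution trace:
1. `h()` enters try: `return 50` sets pending return value 50.
2. Before returning, `finally: return 59` runs and overrides the pending return.
3. h() returns 59 → output = 59.
Result: 59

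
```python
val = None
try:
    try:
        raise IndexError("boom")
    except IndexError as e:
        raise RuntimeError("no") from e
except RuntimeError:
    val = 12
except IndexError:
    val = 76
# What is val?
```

Step-by-step execution trace:
1. Inner try raises IndexError; inner `except IndexError as e` catches it.
2. `raise RuntimeError(...) from e` raises RuntimeError (IndexError is attached as __cause__, but only RuntimeError is active).
3. Outer `except RuntimeError` matches → val = 12.
4. `except IndexError` is not reached.
Result: 12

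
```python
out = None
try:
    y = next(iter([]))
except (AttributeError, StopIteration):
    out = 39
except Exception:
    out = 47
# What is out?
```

Step-by-step execution trace:
1. `y = next(iter([]))` raises StopIteration.
2. `except (AttributeError, StopIteration)` matches (StopIteration is in the tuple) → out = 39.
3. `except Exception` is not reached.
Result: 39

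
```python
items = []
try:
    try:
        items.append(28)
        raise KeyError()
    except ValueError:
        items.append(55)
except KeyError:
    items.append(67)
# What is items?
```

Step-by-step execution trace:
1. Inner try: `items.append(28)` → items = [28].
2. `raise KeyError()` raises KeyError.
3. Inner `except ValueError` does not match KeyError; exception propagates to outer try.
4. Outer `except KeyError` matches → `items.append(67)` → items = [28, 67].
Result: [28, 67]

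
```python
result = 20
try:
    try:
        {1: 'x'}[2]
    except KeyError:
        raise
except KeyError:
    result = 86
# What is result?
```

Step-by-step execution trace:
1. Inner try: `{1: 'x'}[2]` raises KeyError.
2. Inner `except KeyError` matches; bare `raise` re-raises the same KeyError.
3. Outer `except KeyError` matches → result = 86.
Result: 86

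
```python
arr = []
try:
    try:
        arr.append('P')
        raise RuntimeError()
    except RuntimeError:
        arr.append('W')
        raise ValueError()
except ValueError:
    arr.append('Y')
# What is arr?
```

Step-by-step execution trace:
1. Inner try: `arr.append('P')` → arr = ['P'].
2. `raise RuntimeError()` raises RuntimeError.
3. Inner `except RuntimeError` matches → `arr.append('W')` → arr = ['P', 'W'].
4. `raise ValueError()` raises ValueError; propagates to outer try.
5. Outer `except ValueError` matches → `arr.append('Y')` → arr = ['P', 'W', 'Y'].
Result: ['P', 'W', 'Y']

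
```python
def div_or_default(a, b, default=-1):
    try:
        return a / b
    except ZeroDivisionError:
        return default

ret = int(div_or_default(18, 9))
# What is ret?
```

Step-by-step execution trace:
1. `div_or_default(18, 9)` enters try: `return 18 / 9` → returns 2.0. No exception raised.
2. `except ZeroDivisionError` is skipped.
3. `int(2.0)` → 2 → ret = 2.
Result: 2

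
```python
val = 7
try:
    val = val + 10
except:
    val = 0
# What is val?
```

Step-by-step execution trace:
1. val starts at 7.
2. try: `val = val + 10` → val = 17. No exception raised.
3. `except` is skipped.
Result: 17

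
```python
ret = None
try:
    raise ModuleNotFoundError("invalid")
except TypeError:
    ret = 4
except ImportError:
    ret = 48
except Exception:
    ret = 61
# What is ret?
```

Step-by-step execution trace:
1. `raise ModuleNotFoundError(...)` raises ModuleNotFoundError.
2. `except TypeError` does not match (ModuleNotFoundError is not a subclass of TypeError); skipped.
3. `except ImportError` matches (ModuleNotFoundError is a subclass of ImportError) → ret = 48.
4. `except Exception` is not reached.
Result: 48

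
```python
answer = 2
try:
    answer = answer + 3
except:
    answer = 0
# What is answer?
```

Step-by-step execution trace:
1. answer starts at 2.
2. try: `answer = answer + 3` → answer = 5. No exception raised.
3. `except` is skipped.
Result: 5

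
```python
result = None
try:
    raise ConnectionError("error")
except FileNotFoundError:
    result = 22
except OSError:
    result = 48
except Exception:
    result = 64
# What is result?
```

Step-by-step execution trace:
1. `raise ConnectionError(...)` raises ConnectionError.
2. `except FileNotFoundError` does not match (ConnectionError is not a subclass of FileNotFoundError); skipped.
3. `except OSError` matches (ConnectionError is a subclass of OSError) → result = 48.
4. `except Exception` is not reached.
Result: 48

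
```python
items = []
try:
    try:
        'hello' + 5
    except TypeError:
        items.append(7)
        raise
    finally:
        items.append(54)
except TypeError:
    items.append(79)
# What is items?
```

Step-by-step execution trace:
1. Inner try: `'hello' + 5` raises TypeError.
2. Inner `except TypeError` matches → `items.append(7)` → items = [7].
3. bare `raise` re-raises TypeError.
4. Inner `finally` runs during unwinding: `items.append(54)` → items = [7, 54].
5. Outer `except TypeError` matches → `items.append(79)` → items = [7, 54, 79].
Result: [7, 54, 79]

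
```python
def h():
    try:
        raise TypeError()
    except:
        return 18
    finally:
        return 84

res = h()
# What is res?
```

Step-by-step execution trace:
1. `h()` enters try: `raise TypeError()` raises TypeError.
2. bare `except` matches → `return 18` sets pending return value 18.
3. Before returning, `finally: return 84` runs and overrides the pending return.
4. h() returns 84 → res = 84.
Result: 84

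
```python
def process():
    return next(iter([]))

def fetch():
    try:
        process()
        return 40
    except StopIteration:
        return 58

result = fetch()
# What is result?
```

Step-by-step execution trace:
1. `fetch()` calls `process()`.
2. `process()` evaluates `next(iter([]))`, which raises StopIteration; it propagates to the caller.
3. `return 40` is not reached.
4. `except StopIteration` in fetch matches → returns 58.
5. result = 58.
Result: 58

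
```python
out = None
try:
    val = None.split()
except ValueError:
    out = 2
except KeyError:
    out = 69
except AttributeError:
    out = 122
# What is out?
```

Step-by-step execution trace:
1. `val = None.split()` raises AttributeError.
2. `except ValueError` does not match AttributeError; skipped.
3. `except KeyError` does not match AttributeError; skipped.
4. `except AttributeError` matches → out = 122.
Result: 122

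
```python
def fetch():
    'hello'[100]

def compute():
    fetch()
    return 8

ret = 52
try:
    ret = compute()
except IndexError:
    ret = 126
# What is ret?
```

Step-by-step execution trace:
1. ret starts at 52.
2. try: `compute()` calls `fetch()`.
3. `fetch()` evaluates `'hello'[100]`, which raises IndexError; it propagates through compute (uncaught).
4. `return 8` in compute is not reached; the assignment to ret does not complete.
5. `except IndexError` matches → ret = 126.
Result: 126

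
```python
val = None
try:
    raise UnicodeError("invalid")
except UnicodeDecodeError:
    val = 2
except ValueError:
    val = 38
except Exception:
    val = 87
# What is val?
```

Step-by-step execution trace:
1. `raise UnicodeError(...)` raises UnicodeError.
2. `except UnicodeDecodeError` does not match (UnicodeError is not a subclass of UnicodeDecodeError); skipped.
3. `except ValueError` matches (UnicodeError is a subclass of ValueError) → val = 38.
4. `except Exception` is not reached.
Result: 38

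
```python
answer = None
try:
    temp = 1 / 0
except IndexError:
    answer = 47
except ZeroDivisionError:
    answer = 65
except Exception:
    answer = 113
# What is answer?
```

Step-by-step execution trace:
1. `temp = 1 / 0` raises ZeroDivisionError.
2. `except IndexError` does not match ZeroDivisionError; skipped.
3. `except ZeroDivisionError` matches → answer = 65.
4. Remaining except clauses are skipped.
Result: 65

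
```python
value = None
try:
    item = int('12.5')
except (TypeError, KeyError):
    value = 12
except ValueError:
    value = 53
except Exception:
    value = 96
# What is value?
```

Step-by-step execution trace:
1. `item = int('12.5')` raises ValueError.
2. `except (TypeError, KeyError)` does not match ValueError; skipped.
3. `except ValueError` matches (exact type match) → value = 53.
4. `except Exception` is not reached.
Result: 53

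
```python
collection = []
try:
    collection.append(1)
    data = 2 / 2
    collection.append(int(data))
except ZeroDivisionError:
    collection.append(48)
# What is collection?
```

Step-by-step execution trace:
1. try: `collection.append(1)` → collection = [1].
2. `data = 2 / 2` → data = 1.0. No exception raised.
3. `collection.append(int(data))` → collection = [1, 1].
4. `except ZeroDivisionError` is skipped (no exception was raised).
Result: [1, 1]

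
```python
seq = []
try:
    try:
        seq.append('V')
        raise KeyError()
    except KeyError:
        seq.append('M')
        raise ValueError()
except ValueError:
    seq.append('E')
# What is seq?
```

Step-by-step execution trace:
1. Inner try: `seq.append('V')` → seq = ['V'].
2. `raise KeyError()` raises KeyError.
3. Inner `except KeyError` matches → `seq.append('M')` → seq = ['V', 'M'].
4. `raise ValueError()` raises ValueError; propagates to outer try.
5. Outer `except ValueError` matches → `seq.append('E')` → seq = ['V', 'M', 'E'].
Result: ['V', 'M', 'E']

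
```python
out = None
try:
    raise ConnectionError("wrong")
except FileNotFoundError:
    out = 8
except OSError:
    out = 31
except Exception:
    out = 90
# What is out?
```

Step-by-step execution trace:
1. `raise ConnectionError(...)` raises ConnectionError.
2. `except FileNotFoundError` does not match (ConnectionError is not a subclass of FileNotFoundError); skipped.
3. `except OSError` matches (ConnectionError is a subclass of OSError) → out = 31.
4. `except Exception` is not reached.
Result: 31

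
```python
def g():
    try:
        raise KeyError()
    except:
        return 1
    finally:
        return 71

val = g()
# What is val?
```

Step-by-step execution trace:
1. `g()` enters try: `raise KeyError()` raises KeyError.
2. bare `except` matches → `return 1` sets pending return value 1.
3. Before returning, `finally: return 71` runs and overrides the pending return.
4. g() returns 71 → val = 71.
Result: 71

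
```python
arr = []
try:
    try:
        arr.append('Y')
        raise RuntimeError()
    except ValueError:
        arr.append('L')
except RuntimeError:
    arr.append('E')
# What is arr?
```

Step-by-step execution trace:
1. Inner try: `arr.append('Y')` → arr = ['Y'].
2. `raise RuntimeError()` raises RuntimeError.
3. Inner `except ValueError` does not match RuntimeError; exception propagates to outer try.
4. Outer `except RuntimeError` matches → `arr.append('E')` → arr = ['Y', 'E'].
Result: ['Y', 'E']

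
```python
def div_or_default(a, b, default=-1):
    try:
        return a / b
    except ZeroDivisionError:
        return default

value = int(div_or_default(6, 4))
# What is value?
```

Step-by-step execution trace:
1. `div_or_default(6, 4)` enters try: `return 6 / 4` → returns 1.5. No exception raised.
2. `except ZeroDivisionError` is skipped.
3. `int(1.5)` → 1 → value = 1.
Result: 1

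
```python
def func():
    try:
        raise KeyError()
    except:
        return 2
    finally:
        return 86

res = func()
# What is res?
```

Step-by-step execution trace:
1. `func()` enters try: `raise KeyError()` raises KeyError.
2. bare `except` matches → `return 2` sets pending return value 2.
3. Before returning, `finally: return 86` runs and overrides the pending return.
4. func() returns 86 → res = 86.
Result: 86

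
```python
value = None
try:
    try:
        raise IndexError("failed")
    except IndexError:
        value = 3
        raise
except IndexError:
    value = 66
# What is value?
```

Step-by-step execution trace:
1. Inner try: `raise IndexError("failed")` raises IndexError.
2. Inner `except IndexError` matches → value = 3.
3. bare `raise` re-raises the same IndexError.
4. Outer `except IndexError` matches → value = 66.
Result: 66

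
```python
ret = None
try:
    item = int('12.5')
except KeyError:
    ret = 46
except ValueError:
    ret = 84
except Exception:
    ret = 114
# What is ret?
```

Step-by-step execution trace:
1. `item = int('12.5')` raises ValueError.
2. `except KeyError` does not match ValueError; skipped.
3. `except ValueError` matches → ret = 84.
4. Remaining except clauses are skipped.
Result: 84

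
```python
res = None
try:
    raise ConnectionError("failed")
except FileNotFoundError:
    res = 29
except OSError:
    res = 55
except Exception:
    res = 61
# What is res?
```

Step-by-step execution trace:
1. `raise ConnectionError(...)` raises ConnectionError.
2. `except FileNotFoundError` does not match (ConnectionError is not a subclass of FileNotFoundError); skipped.
3. `except OSError` matches (ConnectionError is a subclass of OSError) → res = 55.
4. `except Exception` is not reached.
Result: 55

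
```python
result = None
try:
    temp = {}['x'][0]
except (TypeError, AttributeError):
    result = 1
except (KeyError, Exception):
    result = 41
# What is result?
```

Step-by-step execution trace:
1. `temp = {}['x'][0]` raises KeyError.
2. `except (TypeError, AttributeError)` does not match KeyError; skipped.
3. `except (KeyError, Exception)` matches (KeyError is in the tuple) → result = 41.
Result: 41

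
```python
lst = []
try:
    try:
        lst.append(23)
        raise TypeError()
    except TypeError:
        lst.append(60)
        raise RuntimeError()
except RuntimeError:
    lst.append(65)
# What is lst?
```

Step-by-step execution trace:
1. Inner try: `lst.append(23)` → lst = [23].
2. `raise TypeError()` raises TypeError.
3. Inner `except TypeError` matches → `lst.append(60)` → lst = [23, 60].
4. `raise RuntimeError()` raises RuntimeError; propagates to outer try.
5. Outer `except RuntimeError` matches → `lst.append(65)` → lst = [23, 60, 65].
Result: [23, 60, 65]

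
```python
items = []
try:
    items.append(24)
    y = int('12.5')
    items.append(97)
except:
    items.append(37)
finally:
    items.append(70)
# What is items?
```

Step-by-step execution trace:
1. try: `items.append(24)` → items = [24].
2. `y = int('12.5')` raises ValueError; `items.append(97)` is not reached.
3. bare `except` matches → `items.append(37)` → items = [24, 37].
4. finally always runs: `items.append(70)` → items = [24, 37, 70].
Result: [24, 37, 70]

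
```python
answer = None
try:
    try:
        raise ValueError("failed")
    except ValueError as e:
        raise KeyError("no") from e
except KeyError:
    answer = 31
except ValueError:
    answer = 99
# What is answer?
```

Step-by-step execution trace:
1. Inner try raises ValueError; inner `except ValueError as e` catches it.
2. `raise KeyError(...) from e` raises KeyError (ValueError is attached as __cause__, but only KeyError is active).
3. Outer `except KeyError` matches → answer = 31.
4. `except ValueError` is not reached.
Result: 31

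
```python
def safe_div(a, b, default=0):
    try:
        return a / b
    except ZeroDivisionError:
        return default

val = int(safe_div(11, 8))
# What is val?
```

Step-by-step execution trace:
1. `safe_div(11, 8)` enters try: `return 11 / 8` → returns 1.375. No exception raised.
2. `except ZeroDivisionError` is skipped.
3. `int(1.375)` → 1 → val = 1.
Result: 1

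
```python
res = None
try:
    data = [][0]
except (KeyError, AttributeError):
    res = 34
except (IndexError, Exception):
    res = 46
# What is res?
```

Step-by-step execution trace:
1. `data = [][0]` raises IndexError.
2. `except (KeyError, AttributeError)` does not match IndexError; skipped.
3. `except (IndexError, Exception)` matches (IndexError is in the tuple) → res = 46.
Result: 46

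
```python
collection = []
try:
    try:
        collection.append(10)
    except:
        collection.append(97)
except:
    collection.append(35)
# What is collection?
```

Step-by-step execution trace:
1. Inner try: `collection.append(10)` → collection = [10]. No exception raised.
2. Inner `except` is skipped.
3. Inner try completes normally; outer `except` is skipped.
Result: [10]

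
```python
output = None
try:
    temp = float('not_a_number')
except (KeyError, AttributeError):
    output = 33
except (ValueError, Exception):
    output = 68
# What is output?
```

Step-by-step execution trace:
1. `temp = float('not_a_number')` raises ValueError.
2. `except (KeyError, AttributeError)` does not match ValueError; skipped.
3. `except (ValueError, Exception)` matches (ValueError is in the tuple) → output = 68.
Result: 68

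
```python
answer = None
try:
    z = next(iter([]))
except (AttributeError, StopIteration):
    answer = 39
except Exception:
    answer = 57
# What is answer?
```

Step-by-step execution trace:
1. `z = next(iter([]))` raises StopIteration.
2. `except (AttributeError, StopIteration)` matches (StopIteration is in the tuple) → answer = 39.
3. `except Exception` is not reached.
Result: 39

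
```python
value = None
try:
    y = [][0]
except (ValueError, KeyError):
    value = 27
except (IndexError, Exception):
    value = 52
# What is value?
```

Step-by-step execution trace:
1. `y = [][0]` raises IndexError.
2. `except (ValueError, KeyError)` does not match IndexError; skipped.
3. `except (IndexError, Exception)` matches (IndexError is in the tuple) → value = 52.
Result: 52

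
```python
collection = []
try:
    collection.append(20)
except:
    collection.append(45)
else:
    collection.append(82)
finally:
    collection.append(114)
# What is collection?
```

Step-by-step execution trace:
1. try: `collection.append(20)` → collection = [20]. No exception raised.
2. `except` is skipped.
3. `else` runs: `collection.append(82)` → collection = [20, 82].
4. `finally` always runs: `collection.append(114)` → collection = [20, 82, 114].
Result: [20, 82, 114]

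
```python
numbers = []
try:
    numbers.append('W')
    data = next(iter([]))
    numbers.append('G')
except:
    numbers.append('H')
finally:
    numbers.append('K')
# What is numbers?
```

Step-by-step execution trace:
1. try: `numbers.append('W')` → numbers = ['W'].
2. `data = next(iter([]))` raises StopIteration; `numbers.append('G')` is not reached.
3. bare `except` matches → `numbers.append('H')` → numbers = ['W', 'H'].
4. finally always runs: `numbers.append('K')` → numbers = ['W', 'H', 'K'].
Result: ['W', 'H', 'K']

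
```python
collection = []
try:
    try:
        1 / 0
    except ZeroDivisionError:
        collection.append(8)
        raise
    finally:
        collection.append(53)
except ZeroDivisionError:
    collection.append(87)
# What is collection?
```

Step-by-step execution trace:
1. Inner try: `1 / 0` raises ZeroDivisionError.
2. Inner `except ZeroDivisionError` matches → `collection.append(8)` → collection = [8].
3. bare `raise` re-raises ZeroDivisionError.
4. Inner `finally` runs during unwinding: `collection.append(53)` → collection = [8, 53].
5. Outer `except ZeroDivisionError` matches → `collection.append(87)` → collection = [8, 53, 87].
Result: [8, 53, 87]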